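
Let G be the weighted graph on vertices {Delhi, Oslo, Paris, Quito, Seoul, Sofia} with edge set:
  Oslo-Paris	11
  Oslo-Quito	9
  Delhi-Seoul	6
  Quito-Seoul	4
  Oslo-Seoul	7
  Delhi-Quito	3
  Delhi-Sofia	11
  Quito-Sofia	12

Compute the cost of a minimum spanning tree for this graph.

Sort edges by weight, then run Kruskal:
Delhi-Quito (3): add. Components now {Delhi,Quito} {Sofia} {Paris} {Seoul} {Oslo}
Quito-Seoul (4): add. Components now {Delhi,Quito,Seoul} {Sofia} {Paris} {Oslo}
Delhi-Seoul (6): skip — Delhi and Seoul already connected.
Oslo-Seoul (7): add. Components now {Delhi,Oslo,Quito,Seoul} {Sofia} {Paris}
Oslo-Quito (9): skip — Quito and Oslo already connected.
Delhi-Sofia (11): add. Components now {Delhi,Oslo,Quito,Seoul,Sofia} {Paris}
Oslo-Paris (11): add. Components now {Delhi,Oslo,Paris,Quito,Seoul,Sofia}
MST edges: Delhi-Quito, Quito-Seoul, Oslo-Seoul, Delhi-Sofia, Oslo-Paris; total weight 3+4+7+11+11 = 36.

36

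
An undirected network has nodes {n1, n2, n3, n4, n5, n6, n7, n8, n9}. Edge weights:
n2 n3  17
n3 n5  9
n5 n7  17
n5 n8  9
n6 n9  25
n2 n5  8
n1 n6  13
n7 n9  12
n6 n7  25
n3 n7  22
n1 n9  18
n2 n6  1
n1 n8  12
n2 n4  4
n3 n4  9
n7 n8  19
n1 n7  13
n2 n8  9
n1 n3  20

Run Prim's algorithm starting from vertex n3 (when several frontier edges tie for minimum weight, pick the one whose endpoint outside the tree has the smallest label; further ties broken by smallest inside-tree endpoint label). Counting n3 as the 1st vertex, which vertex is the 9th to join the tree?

n9

Prim's algorithm from n3:
Step 1: cheapest edge leaving the tree is n3 n4 (9); add n4.
Step 2: cheapest edge leaving the tree is n2 n4 (4); add n2.
Step 3: cheapest edge leaving the tree is n2 n6 (1); add n6.
Step 4: cheapest edge leaving the tree is n2 n5 (8); add n5.
Step 5: cheapest edge leaving the tree is n2 n8 (9); add n8.
Step 6: cheapest edge leaving the tree is n1 n8 (12); add n1.
Step 7: cheapest edge leaving the tree is n1 n7 (13); add n7.
Step 8: cheapest edge leaving the tree is n7 n9 (12); add n9.
Vertex order: n3, n4, n2, n6, n5, n8, n1, n7, n9. The 9th vertex is n9.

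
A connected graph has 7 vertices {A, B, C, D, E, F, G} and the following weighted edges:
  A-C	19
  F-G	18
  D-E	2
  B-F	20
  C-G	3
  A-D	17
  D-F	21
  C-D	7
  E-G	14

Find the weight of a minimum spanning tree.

67

Grow the tree from A using Prim:
Step 1: frontier [A-D 17, A-C 19] → take A-D (17); add D.
Step 2: frontier [A-C 19, D-E 2, C-D 7, D-F 21] → take D-E (2); add E.
Step 3: frontier [A-C 19, C-D 7, D-F 21, E-G 14] → take C-D (7); add C.
Step 4: frontier [C-G 3, D-F 21, E-G 14] → take C-G (3); add G.
Step 5: frontier [D-F 21, F-G 18] → take F-G (18); add F.
Step 6: frontier [B-F 20] → take B-F (20); add B.
MST edges: A-D, D-E, C-D, C-G, F-G, B-F; total weight 17+2+7+3+18+20 = 67.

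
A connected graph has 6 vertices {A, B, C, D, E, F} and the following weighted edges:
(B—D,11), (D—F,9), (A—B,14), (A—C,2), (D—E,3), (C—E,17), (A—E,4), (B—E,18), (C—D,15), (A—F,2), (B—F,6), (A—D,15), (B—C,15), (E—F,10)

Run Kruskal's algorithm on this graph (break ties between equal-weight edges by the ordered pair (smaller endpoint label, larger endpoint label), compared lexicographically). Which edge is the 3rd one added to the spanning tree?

Kruskal: consider edges lightest-first.
A—C (2): add. Components now {A,C} {B} {D} {E} {F}
A—F (2): add. Components now {A,C,F} {B} {D} {E}
D—E (3): add. Components now {A,C,F} {B} {D,E}
A—E (4): add. Components now {A,C,D,E,F} {B}
B—F (6): add. Components now {A,B,C,D,E,F}
The 3rd edge added is D—E.

D-E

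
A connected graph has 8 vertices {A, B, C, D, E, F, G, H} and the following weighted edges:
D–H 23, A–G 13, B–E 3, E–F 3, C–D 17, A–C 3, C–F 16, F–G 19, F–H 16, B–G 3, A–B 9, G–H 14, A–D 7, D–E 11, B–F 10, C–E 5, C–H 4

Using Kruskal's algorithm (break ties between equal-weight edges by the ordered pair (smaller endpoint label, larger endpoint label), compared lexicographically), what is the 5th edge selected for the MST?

C-H

Sort edges by weight, then run Kruskal:
A–C (3): add — endpoints in different components.
B–E (3): add — endpoints in different components.
B–G (3): add — endpoints in different components.
E–F (3): add — endpoints in different components.
C–H (4): add — endpoints in different components.
C–E (5): add — endpoints in different components.
A–D (7): add — endpoints in different components.
The 5th edge added is C–H.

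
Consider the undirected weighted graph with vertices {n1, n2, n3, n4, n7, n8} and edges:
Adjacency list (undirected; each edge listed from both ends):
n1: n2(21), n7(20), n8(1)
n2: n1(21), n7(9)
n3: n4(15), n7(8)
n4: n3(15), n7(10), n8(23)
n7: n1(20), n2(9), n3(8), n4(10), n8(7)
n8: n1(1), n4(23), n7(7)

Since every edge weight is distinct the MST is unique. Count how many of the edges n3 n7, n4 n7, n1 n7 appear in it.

Kruskal: consider edges lightest-first.
n1 n8 (1): add — endpoints in different components.
n7 n8 (7): add — endpoints in different components.
n3 n7 (8): add — endpoints in different components.
n2 n7 (9): add — endpoints in different components.
n4 n7 (10): add — endpoints in different components.
MST edge set: {n1 n8, n7 n8, n3 n7, n2 n7, n4 n7}.
Of the listed edges, {n3 n7, n4 n7} are in the MST → 2.

2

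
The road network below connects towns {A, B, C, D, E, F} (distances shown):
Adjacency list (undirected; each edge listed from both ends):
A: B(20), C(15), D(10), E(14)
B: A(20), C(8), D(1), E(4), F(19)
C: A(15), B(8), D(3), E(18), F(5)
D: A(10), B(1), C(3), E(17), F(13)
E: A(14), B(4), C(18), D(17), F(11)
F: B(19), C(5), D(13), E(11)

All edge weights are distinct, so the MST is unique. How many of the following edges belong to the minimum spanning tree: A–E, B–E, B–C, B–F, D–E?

Sort edges by weight, then run Kruskal:
B–D (1): add. Components now {A} {B,D} {C} {E} {F}
C–D (3): add. Components now {A} {B,C,D} {E} {F}
B–E (4): add. Components now {A} {B,C,D,E} {F}
C–F (5): add. Components now {A} {B,C,D,E,F}
B–C (8): skip — B and C already connected.
A–D (10): add. Components now {A,B,C,D,E,F}
MST edge set: {B–D, C–D, B–E, C–F, A–D}.
Of the listed edges, {B–E} are in the MST → 1.

1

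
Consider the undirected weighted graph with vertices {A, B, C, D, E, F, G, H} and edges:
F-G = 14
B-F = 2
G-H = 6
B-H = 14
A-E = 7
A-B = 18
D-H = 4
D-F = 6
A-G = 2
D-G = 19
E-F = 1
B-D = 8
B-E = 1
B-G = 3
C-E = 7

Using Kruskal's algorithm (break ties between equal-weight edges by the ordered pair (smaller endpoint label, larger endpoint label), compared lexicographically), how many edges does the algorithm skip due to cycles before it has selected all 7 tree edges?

3

Kruskal's algorithm — process edges by increasing weight (ties by edge label):
B-E (1): add — endpoints in different components.
E-F (1): add — endpoints in different components.
A-G (2): add — endpoints in different components.
B-F (2): skip — B and F already connected.
B-G (3): add — endpoints in different components.
D-H (4): add — endpoints in different components.
D-F (6): add — endpoints in different components.
G-H (6): skip — G and H already connected.
A-E (7): skip — A and E already connected.
C-E (7): add — endpoints in different components.
Edges rejected before the tree was complete: 3.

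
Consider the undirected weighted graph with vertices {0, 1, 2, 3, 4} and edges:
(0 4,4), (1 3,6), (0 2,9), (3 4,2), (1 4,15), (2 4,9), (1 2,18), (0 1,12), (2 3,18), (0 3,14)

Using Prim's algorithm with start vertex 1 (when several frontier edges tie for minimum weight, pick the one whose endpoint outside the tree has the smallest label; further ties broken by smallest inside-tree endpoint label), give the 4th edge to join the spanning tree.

0-2

Prim, starting at 1.
Step 1: cheapest edge leaving the tree is 1 3 (6); add 3.
Step 2: cheapest edge leaving the tree is 3 4 (2); add 4.
Step 3: cheapest edge leaving the tree is 0 4 (4); add 0.
Step 4: cheapest edge leaving the tree is 0 2 (9); add 2.
The 4th edge added is 0 2.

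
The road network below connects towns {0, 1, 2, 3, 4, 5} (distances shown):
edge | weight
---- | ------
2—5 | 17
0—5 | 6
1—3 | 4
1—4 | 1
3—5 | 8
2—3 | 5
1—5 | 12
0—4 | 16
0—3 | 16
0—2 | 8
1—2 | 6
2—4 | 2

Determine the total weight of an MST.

21

Prim's algorithm from 0:
Step 1: cheapest edge leaving the tree is 0—5 (6); add 5.
Step 2: cheapest edge leaving the tree is 0—2 (8); add 2.
Step 3: cheapest edge leaving the tree is 2—4 (2); add 4.
Step 4: cheapest edge leaving the tree is 1—4 (1); add 1.
Step 5: cheapest edge leaving the tree is 1—3 (4); add 3.
MST edges: 0—5, 0—2, 2—4, 1—4, 1—3; total weight 6+8+2+1+4 = 21.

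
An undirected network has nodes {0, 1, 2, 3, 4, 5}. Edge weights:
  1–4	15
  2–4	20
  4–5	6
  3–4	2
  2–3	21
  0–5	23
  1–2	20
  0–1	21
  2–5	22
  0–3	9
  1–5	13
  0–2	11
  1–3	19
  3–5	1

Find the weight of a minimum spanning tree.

Grow the tree from 3 using Prim:
Step 1: frontier [3–5 1, 3–4 2, 0–3 9, 1–3 19, 2–3 21] → take 3–5 (1); add 5.
Step 2: frontier [3–4 2, 0–3 9, 1–3 19, 2–3 21, 4–5 6, 1–5 13, 2–5 22, 0–5 23] → take 3–4 (2); add 4.
Step 3: frontier [0–3 9, 1–3 19, 2–3 21, 1–4 15, 2–4 20, 1–5 13, 2–5 22, 0–5 23] → take 0–3 (9); add 0.
Step 4: frontier [0–2 11, 0–1 21, 1–3 19, 2–3 21, 1–4 15, 2–4 20, 1–5 13, 2–5 22] → take 0–2 (11); add 2.
Step 5: frontier [0–1 21, 1–2 20, 1–3 19, 1–4 15, 1–5 13] → take 1–5 (13); add 1.
MST edges: 3–5, 3–4, 0–3, 0–2, 1–5; total weight 1+2+9+11+13 = 36.

36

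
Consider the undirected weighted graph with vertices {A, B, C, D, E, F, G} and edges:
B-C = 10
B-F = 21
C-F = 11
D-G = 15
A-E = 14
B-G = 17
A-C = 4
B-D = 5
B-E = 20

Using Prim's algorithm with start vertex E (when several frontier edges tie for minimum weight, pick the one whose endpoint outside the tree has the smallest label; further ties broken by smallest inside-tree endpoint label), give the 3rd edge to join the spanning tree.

Grow the tree from E using Prim:
Step 1: frontier [A-E 14, B-E 20] → take A-E (14); add A.
Step 2: frontier [A-C 4, B-E 20] → take A-C (4); add C.
Step 3: frontier [B-C 10, C-F 11, B-E 20] → take B-C (10); add B.
Step 4: frontier [B-D 5, B-G 17, B-F 21, C-F 11] → take B-D (5); add D.
Step 5: frontier [B-G 17, B-F 21, C-F 11, D-G 15] → take C-F (11); add F.
Step 6: frontier [B-G 17, D-G 15] → take D-G (15); add G.
The 3rd edge added is B-C.

B-C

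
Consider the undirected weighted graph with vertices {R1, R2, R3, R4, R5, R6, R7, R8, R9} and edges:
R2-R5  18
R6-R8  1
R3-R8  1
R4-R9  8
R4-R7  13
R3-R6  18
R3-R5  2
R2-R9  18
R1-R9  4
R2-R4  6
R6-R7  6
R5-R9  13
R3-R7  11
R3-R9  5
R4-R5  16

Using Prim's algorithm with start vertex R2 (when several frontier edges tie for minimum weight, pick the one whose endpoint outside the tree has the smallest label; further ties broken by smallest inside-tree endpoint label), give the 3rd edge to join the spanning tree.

R1-R9

Prim, starting at R2.
Step 1: cheapest edge leaving the tree is R2-R4 (6); add R4.
Step 2: cheapest edge leaving the tree is R4-R9 (8); add R9.
Step 3: cheapest edge leaving the tree is R1-R9 (4); add R1.
Step 4: cheapest edge leaving the tree is R3-R9 (5); add R3.
Step 5: cheapest edge leaving the tree is R3-R8 (1); add R8.
Step 6: cheapest edge leaving the tree is R6-R8 (1); add R6.
Step 7: cheapest edge leaving the tree is R3-R5 (2); add R5.
Step 8: cheapest edge leaving the tree is R6-R7 (6); add R7.
The 3rd edge added is R1-R9.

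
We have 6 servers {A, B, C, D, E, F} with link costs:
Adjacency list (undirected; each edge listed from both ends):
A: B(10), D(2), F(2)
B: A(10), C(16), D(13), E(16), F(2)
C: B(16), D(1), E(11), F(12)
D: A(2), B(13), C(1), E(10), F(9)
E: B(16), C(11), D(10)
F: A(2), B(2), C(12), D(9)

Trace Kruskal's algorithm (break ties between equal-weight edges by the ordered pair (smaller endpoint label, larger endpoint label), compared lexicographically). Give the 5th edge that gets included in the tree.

D-E

Kruskal's algorithm — process edges by increasing weight (ties by edge label):
C–D (1): add — endpoints in different components.
A–D (2): add — endpoints in different components.
A–F (2): add — endpoints in different components.
B–F (2): add — endpoints in different components.
D–F (9): skip — D and F already connected.
A–B (10): skip — A and B already connected.
D–E (10): add — endpoints in different components.
The 5th edge added is D–E.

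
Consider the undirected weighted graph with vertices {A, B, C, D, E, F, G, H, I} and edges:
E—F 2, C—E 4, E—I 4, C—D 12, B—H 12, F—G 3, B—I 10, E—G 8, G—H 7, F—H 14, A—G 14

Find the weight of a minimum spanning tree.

Kruskal: consider edges lightest-first.
E—F (2): add — endpoints in different components.
F—G (3): add — endpoints in different components.
C—E (4): add — endpoints in different components.
E—I (4): add — endpoints in different components.
G—H (7): add — endpoints in different components.
E—G (8): skip — E and G already connected.
B—I (10): add — endpoints in different components.
B—H (12): skip — B and H already connected.
C—D (12): add — endpoints in different components.
A—G (14): add — endpoints in different components.
MST edges: E—F, F—G, C—E, E—I, G—H, B—I, C—D, A—G; total weight 2+3+4+4+7+10+12+14 = 56.

56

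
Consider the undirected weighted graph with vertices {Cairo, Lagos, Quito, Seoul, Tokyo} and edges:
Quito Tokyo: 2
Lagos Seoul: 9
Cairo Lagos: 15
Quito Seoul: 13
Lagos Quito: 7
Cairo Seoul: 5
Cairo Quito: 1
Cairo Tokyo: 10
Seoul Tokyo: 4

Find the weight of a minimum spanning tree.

Prim, starting at Quito.
Step 1: cheapest edge leaving the tree is Cairo Quito (1); add Cairo.
Step 2: cheapest edge leaving the tree is Quito Tokyo (2); add Tokyo.
Step 3: cheapest edge leaving the tree is Seoul Tokyo (4); add Seoul.
Step 4: cheapest edge leaving the tree is Lagos Quito (7); add Lagos.
MST edges: Cairo Quito, Quito Tokyo, Seoul Tokyo, Lagos Quito; total weight 1+2+4+7 = 14.

14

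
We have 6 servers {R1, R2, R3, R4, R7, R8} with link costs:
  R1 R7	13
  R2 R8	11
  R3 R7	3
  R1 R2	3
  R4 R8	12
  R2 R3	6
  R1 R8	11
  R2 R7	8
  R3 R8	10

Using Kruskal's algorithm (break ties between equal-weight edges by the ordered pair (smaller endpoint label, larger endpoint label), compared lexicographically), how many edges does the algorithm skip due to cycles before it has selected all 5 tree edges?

3

Sort edges by weight, then run Kruskal:
R1 R2 (3): add. Components now {R1,R2} {R4} {R7} {R8} {R3}
R3 R7 (3): add. Components now {R1,R2} {R4} {R3,R7} {R8}
R2 R3 (6): add. Components now {R1,R2,R3,R7} {R4} {R8}
R2 R7 (8): skip — R2 and R7 already connected.
R3 R8 (10): add. Components now {R1,R2,R3,R7,R8} {R4}
R1 R8 (11): skip — R1 and R8 already connected.
R2 R8 (11): skip — R2 and R8 already connected.
R4 R8 (12): add. Components now {R1,R2,R3,R4,R7,R8}
Edges rejected before the tree was complete: 3.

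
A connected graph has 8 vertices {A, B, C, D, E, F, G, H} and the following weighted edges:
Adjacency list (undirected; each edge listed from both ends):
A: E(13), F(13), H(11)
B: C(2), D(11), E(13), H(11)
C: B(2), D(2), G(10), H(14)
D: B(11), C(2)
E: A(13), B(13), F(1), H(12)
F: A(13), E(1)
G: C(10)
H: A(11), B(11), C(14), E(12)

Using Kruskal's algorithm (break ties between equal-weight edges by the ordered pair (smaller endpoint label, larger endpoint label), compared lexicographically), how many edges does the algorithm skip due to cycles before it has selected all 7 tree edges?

Kruskal: consider edges lightest-first.
E-F (1): add — endpoints in different components.
B-C (2): add — endpoints in different components.
C-D (2): add — endpoints in different components.
C-G (10): add — endpoints in different components.
A-H (11): add — endpoints in different components.
B-D (11): skip — B and D already connected.
B-H (11): add — endpoints in different components.
E-H (12): add — endpoints in different components.
Edges rejected before the tree was complete: 1.

1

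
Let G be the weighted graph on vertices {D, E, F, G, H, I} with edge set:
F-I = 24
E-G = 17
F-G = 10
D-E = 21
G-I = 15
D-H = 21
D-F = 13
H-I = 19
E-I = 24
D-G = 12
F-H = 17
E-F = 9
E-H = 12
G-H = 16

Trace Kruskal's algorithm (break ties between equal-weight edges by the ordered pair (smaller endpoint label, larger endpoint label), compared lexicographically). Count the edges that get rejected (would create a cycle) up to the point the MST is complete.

1

Kruskal: consider edges lightest-first.
E-F (9): add — endpoints in different components.
F-G (10): add — endpoints in different components.
D-G (12): add — endpoints in different components.
E-H (12): add — endpoints in different components.
D-F (13): skip — D and F already connected.
G-I (15): add — endpoints in different components.
Edges rejected before the tree was complete: 1.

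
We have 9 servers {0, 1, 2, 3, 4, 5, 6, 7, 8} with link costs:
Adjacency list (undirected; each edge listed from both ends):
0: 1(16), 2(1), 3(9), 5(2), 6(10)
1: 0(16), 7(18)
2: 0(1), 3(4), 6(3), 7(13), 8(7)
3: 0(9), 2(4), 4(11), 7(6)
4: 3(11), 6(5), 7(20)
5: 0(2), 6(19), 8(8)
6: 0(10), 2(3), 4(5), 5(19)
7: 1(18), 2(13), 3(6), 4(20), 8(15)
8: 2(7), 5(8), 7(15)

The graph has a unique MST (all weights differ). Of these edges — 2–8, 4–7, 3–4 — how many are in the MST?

Sort edges by weight, then run Kruskal:
0–2 (1): add — endpoints in different components.
0–5 (2): add — endpoints in different components.
2–6 (3): add — endpoints in different components.
2–3 (4): add — endpoints in different components.
4–6 (5): add — endpoints in different components.
3–7 (6): add — endpoints in different components.
2–8 (7): add — endpoints in different components.
5–8 (8): skip — 5 and 8 already connected.
0–3 (9): skip — 0 and 3 already connected.
0–6 (10): skip — 0 and 6 already connected.
3–4 (11): skip — 3 and 4 already connected.
2–7 (13): skip — 2 and 7 already connected.
7–8 (15): skip — 7 and 8 already connected.
0–1 (16): add — endpoints in different components.
MST edge set: {0–2, 0–5, 2–6, 2–3, 4–6, 3–7, 2–8, 0–1}.
Of the listed edges, {2–8} are in the MST → 1.

1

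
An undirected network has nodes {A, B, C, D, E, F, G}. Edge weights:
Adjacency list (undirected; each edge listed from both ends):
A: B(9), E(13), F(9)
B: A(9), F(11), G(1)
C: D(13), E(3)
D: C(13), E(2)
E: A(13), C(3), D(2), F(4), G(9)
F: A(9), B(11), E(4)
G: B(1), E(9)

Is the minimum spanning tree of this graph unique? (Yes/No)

No

Kruskal's algorithm — process edges by increasing weight (ties by edge label):
B-G (1): add — endpoints in different components.
D-E (2): add — endpoints in different components.
C-E (3): add — endpoints in different components.
E-F (4): add — endpoints in different components.
A-B (9): add — endpoints in different components.
A-F (9): add — endpoints in different components.
Non-tree edge E-G has weight 9, equal to the heaviest edge on its tree cycle — swapping gives another MST of the same weight. Not unique.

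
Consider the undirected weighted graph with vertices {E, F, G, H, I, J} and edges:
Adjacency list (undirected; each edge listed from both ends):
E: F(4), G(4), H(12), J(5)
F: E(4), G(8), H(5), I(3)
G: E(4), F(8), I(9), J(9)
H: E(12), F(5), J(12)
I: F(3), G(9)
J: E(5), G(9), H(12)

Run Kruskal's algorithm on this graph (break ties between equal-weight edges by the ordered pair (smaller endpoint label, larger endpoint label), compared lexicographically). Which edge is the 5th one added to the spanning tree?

F-H

Kruskal: consider edges lightest-first.
F I (3): add. Components now {E} {F,I} {G} {H} {J}
E F (4): add. Components now {E,F,I} {G} {H} {J}
E G (4): add. Components now {E,F,G,I} {H} {J}
E J (5): add. Components now {E,F,G,I,J} {H}
F H (5): add. Components now {E,F,G,H,I,J}
The 5th edge added is F H.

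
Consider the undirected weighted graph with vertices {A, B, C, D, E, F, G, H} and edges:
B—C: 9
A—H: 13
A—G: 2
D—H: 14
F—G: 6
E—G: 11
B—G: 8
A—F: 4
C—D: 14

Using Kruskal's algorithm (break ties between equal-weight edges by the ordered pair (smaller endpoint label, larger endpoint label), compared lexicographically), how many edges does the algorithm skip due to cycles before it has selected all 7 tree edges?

1

Kruskal: consider edges lightest-first.
A—G (2): add — endpoints in different components.
A—F (4): add — endpoints in different components.
F—G (6): skip — F and G already connected.
B—G (8): add — endpoints in different components.
B—C (9): add — endpoints in different components.
E—G (11): add — endpoints in different components.
A—H (13): add — endpoints in different components.
C—D (14): add — endpoints in different components.
Edges rejected before the tree was complete: 1.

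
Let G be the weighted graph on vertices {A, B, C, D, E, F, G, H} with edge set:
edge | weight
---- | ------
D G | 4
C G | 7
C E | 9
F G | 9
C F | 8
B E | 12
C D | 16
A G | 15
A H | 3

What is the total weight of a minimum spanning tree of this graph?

Grow the tree from H using Prim:
Step 1: frontier [A H 3] → take A H (3); add A.
Step 2: frontier [A G 15] → take A G (15); add G.
Step 3: frontier [D G 4, C G 7, F G 9] → take D G (4); add D.
Step 4: frontier [C D 16, C G 7, F G 9] → take C G (7); add C.
Step 5: frontier [C F 8, C E 9, F G 9] → take C F (8); add F.
Step 6: frontier [C E 9] → take C E (9); add E.
Step 7: frontier [B E 12] → take B E (12); add B.
MST edges: A H, A G, D G, C G, C F, C E, B E; total weight 3+15+4+7+8+9+12 = 58.

58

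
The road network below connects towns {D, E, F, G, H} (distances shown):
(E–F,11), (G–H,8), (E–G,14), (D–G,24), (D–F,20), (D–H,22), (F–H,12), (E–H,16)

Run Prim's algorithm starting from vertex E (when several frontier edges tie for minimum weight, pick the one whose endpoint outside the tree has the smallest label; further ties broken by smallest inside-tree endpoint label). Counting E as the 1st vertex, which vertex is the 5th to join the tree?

D

Prim, starting at E.
Step 1: cheapest edge leaving the tree is E–F (11); add F.
Step 2: cheapest edge leaving the tree is F–H (12); add H.
Step 3: cheapest edge leaving the tree is G–H (8); add G.
Step 4: cheapest edge leaving the tree is D–F (20); add D.
Vertex order: E, F, H, G, D. The 5th vertex is D.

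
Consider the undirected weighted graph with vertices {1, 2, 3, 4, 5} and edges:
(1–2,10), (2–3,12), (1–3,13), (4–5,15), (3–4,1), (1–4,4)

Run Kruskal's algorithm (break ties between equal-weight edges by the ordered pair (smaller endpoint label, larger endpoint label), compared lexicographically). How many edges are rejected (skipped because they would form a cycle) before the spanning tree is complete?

2

Kruskal's algorithm — process edges by increasing weight (ties by edge label):
3–4 (1): add. Components now {1} {2} {3,4} {5}
1–4 (4): add. Components now {1,3,4} {2} {5}
1–2 (10): add. Components now {1,2,3,4} {5}
2–3 (12): skip — 2 and 3 already connected.
1–3 (13): skip — 1 and 3 already connected.
4–5 (15): add. Components now {1,2,3,4,5}
Edges rejected before the tree was complete: 2.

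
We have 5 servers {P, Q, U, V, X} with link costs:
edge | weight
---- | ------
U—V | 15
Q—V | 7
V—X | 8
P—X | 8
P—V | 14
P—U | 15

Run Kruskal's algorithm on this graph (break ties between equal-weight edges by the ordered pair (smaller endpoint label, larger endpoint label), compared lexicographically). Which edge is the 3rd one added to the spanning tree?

V-X

Sort edges by weight, then run Kruskal:
Q—V (7): add. Components now {P} {Q,V} {X} {U}
P—X (8): add. Components now {P,X} {Q,V} {U}
V—X (8): add. Components now {P,Q,V,X} {U}
P—V (14): skip — P and V already connected.
P—U (15): add. Components now {P,Q,U,V,X}
The 3rd edge added is V—X.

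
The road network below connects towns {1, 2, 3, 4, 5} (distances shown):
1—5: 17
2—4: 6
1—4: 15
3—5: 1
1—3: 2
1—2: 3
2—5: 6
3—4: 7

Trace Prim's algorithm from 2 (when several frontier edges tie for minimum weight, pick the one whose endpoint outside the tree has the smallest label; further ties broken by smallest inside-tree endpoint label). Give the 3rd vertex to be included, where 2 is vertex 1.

Grow the tree from 2 using Prim:
Step 1: frontier [1—2 3, 2—4 6, 2—5 6] → take 1—2 (3); add 1.
Step 2: frontier [1—3 2, 1—4 15, 1—5 17, 2—4 6, 2—5 6] → take 1—3 (2); add 3.
Step 3: frontier [1—4 15, 1—5 17, 2—4 6, 2—5 6, 3—5 1, 3—4 7] → take 3—5 (1); add 5.
Step 4: frontier [1—4 15, 2—4 6, 3—4 7] → take 2—4 (6); add 4.
Vertex order: 2, 1, 3, 5, 4. The 3rd vertex is 3.

3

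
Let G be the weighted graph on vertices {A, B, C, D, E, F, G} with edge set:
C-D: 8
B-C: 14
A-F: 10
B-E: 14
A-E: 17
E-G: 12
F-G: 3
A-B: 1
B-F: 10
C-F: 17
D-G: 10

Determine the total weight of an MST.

44

Prim, starting at E.
Step 1: cheapest edge leaving the tree is E-G (12); add G.
Step 2: cheapest edge leaving the tree is F-G (3); add F.
Step 3: cheapest edge leaving the tree is A-F (10); add A.
Step 4: cheapest edge leaving the tree is A-B (1); add B.
Step 5: cheapest edge leaving the tree is D-G (10); add D.
Step 6: cheapest edge leaving the tree is C-D (8); add C.
MST edges: E-G, F-G, A-F, A-B, D-G, C-D; total weight 12+3+10+1+10+8 = 44.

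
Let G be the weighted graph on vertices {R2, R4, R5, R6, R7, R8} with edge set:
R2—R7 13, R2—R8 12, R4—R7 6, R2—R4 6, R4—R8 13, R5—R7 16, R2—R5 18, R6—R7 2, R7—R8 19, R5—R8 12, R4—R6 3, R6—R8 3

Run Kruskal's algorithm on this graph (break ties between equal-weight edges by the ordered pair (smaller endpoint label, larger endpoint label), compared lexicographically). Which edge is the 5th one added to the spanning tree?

Sort edges by weight, then run Kruskal:
R6—R7 (2): add — endpoints in different components.
R4—R6 (3): add — endpoints in different components.
R6—R8 (3): add — endpoints in different components.
R2—R4 (6): add — endpoints in different components.
R4—R7 (6): skip — R7 and R4 already connected.
R2—R8 (12): skip — R8 and R2 already connected.
R5—R8 (12): add — endpoints in different components.
The 5th edge added is R5—R8.

R5-R8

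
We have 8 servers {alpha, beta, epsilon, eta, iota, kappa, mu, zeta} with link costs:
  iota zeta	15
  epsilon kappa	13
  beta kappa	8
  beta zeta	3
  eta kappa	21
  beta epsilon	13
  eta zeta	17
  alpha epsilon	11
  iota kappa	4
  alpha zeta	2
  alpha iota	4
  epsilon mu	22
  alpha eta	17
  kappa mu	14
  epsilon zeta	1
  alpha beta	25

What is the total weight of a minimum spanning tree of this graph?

45

Sort edges by weight, then run Kruskal:
epsilon zeta (1): add — endpoints in different components.
alpha zeta (2): add — endpoints in different components.
beta zeta (3): add — endpoints in different components.
alpha iota (4): add — endpoints in different components.
iota kappa (4): add — endpoints in different components.
beta kappa (8): skip — beta and kappa already connected.
alpha epsilon (11): skip — epsilon and alpha already connected.
beta epsilon (13): skip — epsilon and beta already connected.
epsilon kappa (13): skip — epsilon and kappa already connected.
kappa mu (14): add — endpoints in different components.
iota zeta (15): skip — zeta and iota already connected.
alpha eta (17): add — endpoints in different components.
MST edges: epsilon zeta, alpha zeta, beta zeta, alpha iota, iota kappa, kappa mu, alpha eta; total weight 1+2+3+4+4+14+17 = 45.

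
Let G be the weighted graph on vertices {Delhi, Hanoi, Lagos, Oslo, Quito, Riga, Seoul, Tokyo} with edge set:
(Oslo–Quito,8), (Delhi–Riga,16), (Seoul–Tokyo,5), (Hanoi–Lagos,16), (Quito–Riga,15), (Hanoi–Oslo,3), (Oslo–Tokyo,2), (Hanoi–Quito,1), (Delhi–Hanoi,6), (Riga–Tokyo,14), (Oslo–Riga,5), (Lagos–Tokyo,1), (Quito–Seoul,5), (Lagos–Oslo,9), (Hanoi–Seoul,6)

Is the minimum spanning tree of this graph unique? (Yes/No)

Sort edges by weight, then run Kruskal:
Hanoi–Quito (1): add — endpoints in different components.
Lagos–Tokyo (1): add — endpoints in different components.
Oslo–Tokyo (2): add — endpoints in different components.
Hanoi–Oslo (3): add — endpoints in different components.
Oslo–Riga (5): add — endpoints in different components.
Quito–Seoul (5): add — endpoints in different components.
Seoul–Tokyo (5): skip — Tokyo and Seoul already connected.
Delhi–Hanoi (6): add — endpoints in different components.
Non-tree edge Seoul–Tokyo has weight 5, equal to the heaviest edge on its tree cycle — swapping gives another MST of the same weight. Not unique.

No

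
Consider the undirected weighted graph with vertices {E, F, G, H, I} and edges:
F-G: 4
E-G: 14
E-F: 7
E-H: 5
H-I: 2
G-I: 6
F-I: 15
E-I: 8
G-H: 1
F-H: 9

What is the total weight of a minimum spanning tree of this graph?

12

Kruskal: consider edges lightest-first.
G-H (1): add — endpoints in different components.
H-I (2): add — endpoints in different components.
F-G (4): add — endpoints in different components.
E-H (5): add — endpoints in different components.
MST edges: G-H, H-I, F-G, E-H; total weight 1+2+4+5 = 12.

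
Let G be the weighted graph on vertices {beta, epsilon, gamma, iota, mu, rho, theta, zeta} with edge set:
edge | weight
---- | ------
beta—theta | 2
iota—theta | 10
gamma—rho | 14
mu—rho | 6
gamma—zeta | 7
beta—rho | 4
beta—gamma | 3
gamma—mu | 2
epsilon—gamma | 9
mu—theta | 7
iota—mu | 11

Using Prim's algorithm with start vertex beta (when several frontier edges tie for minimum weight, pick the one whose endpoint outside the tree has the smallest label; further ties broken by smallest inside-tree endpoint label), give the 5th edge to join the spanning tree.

Prim, starting at beta.
Step 1: cheapest edge leaving the tree is beta—theta (2); add theta.
Step 2: cheapest edge leaving the tree is beta—gamma (3); add gamma.
Step 3: cheapest edge leaving the tree is gamma—mu (2); add mu.
Step 4: cheapest edge leaving the tree is beta—rho (4); add rho.
Step 5: cheapest edge leaving the tree is gamma—zeta (7); add zeta.
Step 6: cheapest edge leaving the tree is epsilon—gamma (9); add epsilon.
Step 7: cheapest edge leaving the tree is iota—theta (10); add iota.
The 5th edge added is gamma—zeta.

gamma-zeta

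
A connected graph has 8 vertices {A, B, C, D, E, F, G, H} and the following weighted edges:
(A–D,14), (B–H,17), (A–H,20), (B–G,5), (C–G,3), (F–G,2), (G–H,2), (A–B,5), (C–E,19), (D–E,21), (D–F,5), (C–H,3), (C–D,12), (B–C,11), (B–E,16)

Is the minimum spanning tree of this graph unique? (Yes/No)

No

Sort edges by weight, then run Kruskal:
F–G (2): add — endpoints in different components.
G–H (2): add — endpoints in different components.
C–G (3): add — endpoints in different components.
C–H (3): skip — C and H already connected.
A–B (5): add — endpoints in different components.
B–G (5): add — endpoints in different components.
D–F (5): add — endpoints in different components.
B–C (11): skip — B and C already connected.
C–D (12): skip — C and D already connected.
A–D (14): skip — A and D already connected.
B–E (16): add — endpoints in different components.
Non-tree edge C–H has weight 3, equal to the heaviest edge on its tree cycle — swapping gives another MST of the same weight. Not unique.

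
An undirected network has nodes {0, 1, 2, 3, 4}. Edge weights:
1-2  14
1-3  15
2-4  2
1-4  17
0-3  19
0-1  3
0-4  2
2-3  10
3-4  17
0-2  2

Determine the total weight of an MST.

17

Grow the tree from 2 using Prim:
Step 1: cheapest edge leaving the tree is 0-2 (2); add 0.
Step 2: cheapest edge leaving the tree is 0-4 (2); add 4.
Step 3: cheapest edge leaving the tree is 0-1 (3); add 1.
Step 4: cheapest edge leaving the tree is 2-3 (10); add 3.
MST edges: 0-2, 0-4, 0-1, 2-3; total weight 2+2+3+10 = 17.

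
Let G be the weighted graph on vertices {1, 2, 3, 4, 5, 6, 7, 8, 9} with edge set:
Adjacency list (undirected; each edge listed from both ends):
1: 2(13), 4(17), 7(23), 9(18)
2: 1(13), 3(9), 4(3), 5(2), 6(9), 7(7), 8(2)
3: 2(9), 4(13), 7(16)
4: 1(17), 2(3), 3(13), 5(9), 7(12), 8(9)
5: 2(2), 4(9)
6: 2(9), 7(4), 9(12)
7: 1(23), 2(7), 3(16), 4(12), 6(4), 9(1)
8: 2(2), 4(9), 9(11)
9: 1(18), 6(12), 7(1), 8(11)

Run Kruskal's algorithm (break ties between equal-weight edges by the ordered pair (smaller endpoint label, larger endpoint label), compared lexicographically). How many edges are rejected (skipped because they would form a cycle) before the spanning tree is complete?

Sort edges by weight, then run Kruskal:
7—9 (1): add — endpoints in different components.
2—5 (2): add — endpoints in different components.
2—8 (2): add — endpoints in different components.
2—4 (3): add — endpoints in different components.
6—7 (4): add — endpoints in different components.
2—7 (7): add — endpoints in different components.
2—3 (9): add — endpoints in different components.
2—6 (9): skip — 2 and 6 already connected.
4—5 (9): skip — 4 and 5 already connected.
4—8 (9): skip — 4 and 8 already connected.
8—9 (11): skip — 8 and 9 already connected.
4—7 (12): skip — 4 and 7 already connected.
6—9 (12): skip — 6 and 9 already connected.
1—2 (13): add — endpoints in different components.
Edges rejected before the tree was complete: 6.

6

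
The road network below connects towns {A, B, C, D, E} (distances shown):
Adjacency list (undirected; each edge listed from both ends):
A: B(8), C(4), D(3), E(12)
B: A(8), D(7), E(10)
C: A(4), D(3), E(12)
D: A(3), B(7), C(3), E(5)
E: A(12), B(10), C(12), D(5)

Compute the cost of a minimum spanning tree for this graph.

Prim's algorithm from C:
Step 1: cheapest edge leaving the tree is C-D (3); add D.
Step 2: cheapest edge leaving the tree is A-D (3); add A.
Step 3: cheapest edge leaving the tree is D-E (5); add E.
Step 4: cheapest edge leaving the tree is B-D (7); add B.
MST edges: C-D, A-D, D-E, B-D; total weight 3+3+5+7 = 18.

18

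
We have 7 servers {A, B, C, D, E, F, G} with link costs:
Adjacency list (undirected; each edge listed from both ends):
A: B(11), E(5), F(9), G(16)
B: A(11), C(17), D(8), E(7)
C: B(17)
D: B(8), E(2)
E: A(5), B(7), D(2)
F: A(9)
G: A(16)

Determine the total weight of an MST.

56

Kruskal's algorithm — process edges by increasing weight (ties by edge label):
D–E (2): add. Components now {A} {B} {C} {D,E} {F} {G}
A–E (5): add. Components now {A,D,E} {B} {C} {F} {G}
B–E (7): add. Components now {A,B,D,E} {C} {F} {G}
B–D (8): skip — B and D already connected.
A–F (9): add. Components now {A,B,D,E,F} {C} {G}
A–B (11): skip — A and B already connected.
A–G (16): add. Components now {A,B,D,E,F,G} {C}
B–C (17): add. Components now {A,B,C,D,E,F,G}
MST edges: D–E, A–E, B–E, A–F, A–G, B–C; total weight 2+5+7+9+16+17 = 56.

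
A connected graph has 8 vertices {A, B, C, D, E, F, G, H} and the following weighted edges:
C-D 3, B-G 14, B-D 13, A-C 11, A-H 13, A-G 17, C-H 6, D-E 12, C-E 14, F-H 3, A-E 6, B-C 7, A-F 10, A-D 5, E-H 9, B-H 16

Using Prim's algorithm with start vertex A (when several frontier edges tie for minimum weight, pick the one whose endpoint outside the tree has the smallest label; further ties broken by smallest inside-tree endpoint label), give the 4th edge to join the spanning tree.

Grow the tree from A using Prim:
Step 1: cheapest edge leaving the tree is A-D (5); add D.
Step 2: cheapest edge leaving the tree is C-D (3); add C.
Step 3: cheapest edge leaving the tree is A-E (6); add E.
Step 4: cheapest edge leaving the tree is C-H (6); add H.
Step 5: cheapest edge leaving the tree is F-H (3); add F.
Step 6: cheapest edge leaving the tree is B-C (7); add B.
Step 7: cheapest edge leaving the tree is B-G (14); add G.
The 4th edge added is C-H.

C-H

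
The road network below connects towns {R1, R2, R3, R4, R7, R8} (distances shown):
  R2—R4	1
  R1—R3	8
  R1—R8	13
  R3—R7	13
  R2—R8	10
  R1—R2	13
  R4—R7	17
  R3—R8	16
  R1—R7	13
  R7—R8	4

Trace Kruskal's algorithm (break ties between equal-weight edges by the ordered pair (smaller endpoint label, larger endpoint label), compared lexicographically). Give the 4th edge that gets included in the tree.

R2-R8

Sort edges by weight, then run Kruskal:
R2—R4 (1): add — endpoints in different components.
R7—R8 (4): add — endpoints in different components.
R1—R3 (8): add — endpoints in different components.
R2—R8 (10): add — endpoints in different components.
R1—R2 (13): add — endpoints in different components.
The 4th edge added is R2—R8.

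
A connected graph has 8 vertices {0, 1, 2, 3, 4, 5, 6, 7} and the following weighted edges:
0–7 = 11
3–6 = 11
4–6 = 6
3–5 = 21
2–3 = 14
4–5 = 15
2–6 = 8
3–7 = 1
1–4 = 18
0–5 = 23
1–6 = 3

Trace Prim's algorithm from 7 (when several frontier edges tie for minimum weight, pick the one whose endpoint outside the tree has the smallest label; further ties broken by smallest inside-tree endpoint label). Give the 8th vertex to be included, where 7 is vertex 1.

Prim's algorithm from 7:
Step 1: frontier [3–7 1, 0–7 11] → take 3–7 (1); add 3.
Step 2: frontier [3–6 11, 2–3 14, 3–5 21, 0–7 11] → take 0–7 (11); add 0.
Step 3: frontier [0–5 23, 3–6 11, 2–3 14, 3–5 21] → take 3–6 (11); add 6.
Step 4: frontier [0–5 23, 2–3 14, 3–5 21, 1–6 3, 4–6 6, 2–6 8] → take 1–6 (3); add 1.
Step 5: frontier [0–5 23, 1–4 18, 2–3 14, 3–5 21, 4–6 6, 2–6 8] → take 4–6 (6); add 4.
Step 6: frontier [0–5 23, 2–3 14, 3–5 21, 4–5 15, 2–6 8] → take 2–6 (8); add 2.
Step 7: frontier [0–5 23, 3–5 21, 4–5 15] → take 4–5 (15); add 5.
Vertex order: 7, 3, 0, 6, 1, 4, 2, 5. The 8th vertex is 5.

5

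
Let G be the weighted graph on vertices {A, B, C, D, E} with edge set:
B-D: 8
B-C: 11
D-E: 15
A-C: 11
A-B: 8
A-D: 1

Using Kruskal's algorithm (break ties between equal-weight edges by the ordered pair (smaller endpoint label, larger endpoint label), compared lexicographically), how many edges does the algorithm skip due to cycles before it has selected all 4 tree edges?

2

Sort edges by weight, then run Kruskal:
A-D (1): add — endpoints in different components.
A-B (8): add — endpoints in different components.
B-D (8): skip — B and D already connected.
A-C (11): add — endpoints in different components.
B-C (11): skip — B and C already connected.
D-E (15): add — endpoints in different components.
Edges rejected before the tree was complete: 2.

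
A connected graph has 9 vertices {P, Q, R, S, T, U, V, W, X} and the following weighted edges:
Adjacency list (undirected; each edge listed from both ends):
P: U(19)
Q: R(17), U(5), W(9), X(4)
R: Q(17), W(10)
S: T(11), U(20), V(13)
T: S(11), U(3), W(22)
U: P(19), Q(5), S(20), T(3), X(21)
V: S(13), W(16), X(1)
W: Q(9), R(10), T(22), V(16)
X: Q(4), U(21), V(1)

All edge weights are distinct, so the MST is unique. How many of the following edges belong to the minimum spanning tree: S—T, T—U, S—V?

2

Kruskal: consider edges lightest-first.
V—X (1): add — endpoints in different components.
T—U (3): add — endpoints in different components.
Q—X (4): add — endpoints in different components.
Q—U (5): add — endpoints in different components.
Q—W (9): add — endpoints in different components.
R—W (10): add — endpoints in different components.
S—T (11): add — endpoints in different components.
S—V (13): skip — V and S already connected.
V—W (16): skip — V and W already connected.
Q—R (17): skip — R and Q already connected.
P—U (19): add — endpoints in different components.
MST edge set: {V—X, T—U, Q—X, Q—U, Q—W, R—W, S—T, P—U}.
Of the listed edges, {S—T, T—U} are in the MST → 2.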